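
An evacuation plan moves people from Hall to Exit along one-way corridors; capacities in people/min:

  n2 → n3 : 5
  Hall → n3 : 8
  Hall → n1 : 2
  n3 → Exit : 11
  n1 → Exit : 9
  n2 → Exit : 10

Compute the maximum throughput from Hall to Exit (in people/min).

10

Augment Hall→n1→Exit: bottleneck 2, flow now 2.
Augment Hall→n3→Exit: bottleneck 8, flow now 10.
No augmenting path remains; maximum flow = 10.
In the residual graph, reachable from Hall: {Hall}.
Min-cut edges: Hall→n1 (2), Hall→n3 (8); capacity 2 + 8 = 10.
This cut is saturated, so no flow can exceed 10.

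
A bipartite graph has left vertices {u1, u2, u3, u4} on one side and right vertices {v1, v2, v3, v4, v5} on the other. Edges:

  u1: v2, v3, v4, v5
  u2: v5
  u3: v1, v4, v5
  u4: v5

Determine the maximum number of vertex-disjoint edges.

3

Unit-capacity flow: source→left, listed edges, right→sink; max matching = max flow.
Augmenting path u1→v2 (+1); matched 1.
Augmenting path u2→v5 (+1); matched 2.
Augmenting path u3→v1 (+1); matched 3.
No augmenting path remains; maximum matching = 3.
König certificate: {u1, u3, v5} is a vertex cover of size 3 (every listed pair touches it), so no matching can be larger.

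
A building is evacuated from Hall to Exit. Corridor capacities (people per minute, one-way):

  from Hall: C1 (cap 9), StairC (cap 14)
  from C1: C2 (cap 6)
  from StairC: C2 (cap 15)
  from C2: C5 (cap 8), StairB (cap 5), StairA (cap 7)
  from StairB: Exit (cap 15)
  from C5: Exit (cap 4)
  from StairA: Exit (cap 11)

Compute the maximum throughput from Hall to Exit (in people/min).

Augment Hall→C1→C2→StairB→Exit: bottleneck 5, flow now 5.
Augment Hall→C1→C2→C5→Exit: bottleneck 1, flow now 6.
Augment Hall→StairC→C2→C5→Exit: bottleneck 3, flow now 9.
Augment Hall→StairC→C2→StairA→Exit: bottleneck 7, flow now 16.
No augmenting path remains; maximum flow = 16.
In the residual graph, reachable from Hall: {Hall, C1, StairC, C2, C5}.
Min-cut edges: C2→StairB (5), C2→StairA (7), C5→Exit (4); capacity 5 + 7 + 4 = 16.
This cut is saturated, so no flow can exceed 16.

16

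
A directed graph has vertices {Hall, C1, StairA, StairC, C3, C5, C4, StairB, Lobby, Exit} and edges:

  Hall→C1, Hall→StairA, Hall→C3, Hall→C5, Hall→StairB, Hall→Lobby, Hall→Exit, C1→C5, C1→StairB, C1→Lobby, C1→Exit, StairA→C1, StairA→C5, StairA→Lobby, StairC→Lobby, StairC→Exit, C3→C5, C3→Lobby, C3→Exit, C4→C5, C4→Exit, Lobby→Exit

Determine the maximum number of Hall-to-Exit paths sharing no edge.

Assign every edge capacity 1; by Menger, the answer equals the max flow.
Path Hall→Exit (+1); total 1.
Path Hall→C1→Exit (+1); total 2.
Path Hall→C3→Exit (+1); total 3.
Path Hall→Lobby→Exit (+1); total 4.
No residual Hall→Exit path; max flow = 4.
Certifying cut of size 4: {C1→Exit, Hall→C3, Hall→Exit, Lobby→Exit}.

4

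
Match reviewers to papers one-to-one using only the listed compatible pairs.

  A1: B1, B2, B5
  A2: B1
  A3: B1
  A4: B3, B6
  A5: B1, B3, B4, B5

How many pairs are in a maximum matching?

4

Unit-capacity flow: source→left, listed edges, right→sink; max matching = max flow.
Augmenting path A1→B1 (+1); matched 1.
Augmenting path A4→B3 (+1); matched 2.
Augmenting path A5→B4 (+1); matched 3.
Augmenting path A2→B1→A1→B2 (+1); matched 4.
No augmenting path remains; maximum matching = 4.
König certificate: {A1, A4, A5, B1} is a vertex cover of size 4 (every listed pair touches it), so no matching can be larger.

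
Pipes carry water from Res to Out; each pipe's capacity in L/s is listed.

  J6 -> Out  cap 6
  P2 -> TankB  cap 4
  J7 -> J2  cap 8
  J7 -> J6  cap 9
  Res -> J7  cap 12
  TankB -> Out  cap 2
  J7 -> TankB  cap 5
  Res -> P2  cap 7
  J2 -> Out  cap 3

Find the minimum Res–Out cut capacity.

11

Augment Res→J7→J2→Out: bottleneck 3, flow now 3.
Augment Res→J7→TankB→Out: bottleneck 2, flow now 5.
Augment Res→J7→J6→Out: bottleneck 6, flow now 11.
No augmenting path remains; maximum flow = 11.
By max-flow min-cut, the minimum cut capacity equals the max flow.
In the residual graph, reachable from Res: {Res, J7, P2, J2, TankB, J6}.
Min-cut edges: J2→Out (3), TankB→Out (2), J6→Out (6); capacity 3 + 2 + 6 = 11.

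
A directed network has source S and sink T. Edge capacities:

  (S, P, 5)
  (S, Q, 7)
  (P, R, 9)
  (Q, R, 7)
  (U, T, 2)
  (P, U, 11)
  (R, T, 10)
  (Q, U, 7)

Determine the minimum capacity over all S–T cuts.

Augment S→P→R→T: bottleneck 5, flow now 5.
Augment S→Q→R→T: bottleneck 5, flow now 10.
Augment S→Q→U→T: bottleneck 2, flow now 12.
No augmenting path remains; maximum flow = 12.
By max-flow min-cut, the minimum cut capacity equals the max flow.
In the residual graph, reachable from S: {S}.
Min-cut edges: S→P (5), S→Q (7); capacity 5 + 7 = 12.

12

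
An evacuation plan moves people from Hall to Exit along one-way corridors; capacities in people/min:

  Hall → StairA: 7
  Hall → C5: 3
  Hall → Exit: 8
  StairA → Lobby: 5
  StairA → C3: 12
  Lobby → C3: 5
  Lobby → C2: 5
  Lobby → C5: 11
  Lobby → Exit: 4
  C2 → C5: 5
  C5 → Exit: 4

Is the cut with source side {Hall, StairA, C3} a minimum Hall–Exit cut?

Given cut capacity: 3 + 8 + 5 = 16.
Augment Hall→Exit: bottleneck 8, flow now 8.
Augment Hall→C5→Exit: bottleneck 3, flow now 11.
Augment Hall→StairA→Lobby→Exit: bottleneck 4, flow now 15.
Augment Hall→StairA→Lobby→C5→Exit: bottleneck 1, flow now 16.
No augmenting path remains; maximum flow = 16.
Cut capacity 16 equals the max flow, so it is a minimum cut.

Yes — it is a minimum cut (capacity 16).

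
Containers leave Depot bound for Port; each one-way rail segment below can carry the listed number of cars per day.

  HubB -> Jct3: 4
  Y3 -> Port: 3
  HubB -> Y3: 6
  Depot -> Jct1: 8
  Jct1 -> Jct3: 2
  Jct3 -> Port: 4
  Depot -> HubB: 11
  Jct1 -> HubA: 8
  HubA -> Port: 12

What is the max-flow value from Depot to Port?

15

Augment Depot→Jct1→Jct3→Port: bottleneck 2, flow now 2.
Augment Depot→Jct1→HubA→Port: bottleneck 6, flow now 8.
Augment Depot→HubB→Y3→Port: bottleneck 3, flow now 11.
Augment Depot→HubB→Jct3→Port: bottleneck 2, flow now 13.
Augment Depot→HubB→Jct3→Jct1→HubA→Port: bottleneck 2, flow now 15. (uses reverse residual edge)
No augmenting path remains; maximum flow = 15.
In the residual graph, reachable from Depot: {Depot, HubB, Y3}.
Min-cut edges: Depot→Jct1 (8), HubB→Jct3 (4), Y3→Port (3); capacity 8 + 4 + 3 = 15.
This cut is saturated, so no flow can exceed 15.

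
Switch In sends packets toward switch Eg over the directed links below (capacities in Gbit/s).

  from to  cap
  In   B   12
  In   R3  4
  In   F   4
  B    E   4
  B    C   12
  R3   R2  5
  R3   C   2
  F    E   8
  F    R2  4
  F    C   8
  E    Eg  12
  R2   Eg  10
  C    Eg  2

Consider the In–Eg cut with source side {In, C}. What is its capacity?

Edges leaving {In, C}: In→B (12), In→R3 (4), In→F (4), C→Eg (2).
Cut capacity = 12 + 4 + 4 + 2 = 22.

22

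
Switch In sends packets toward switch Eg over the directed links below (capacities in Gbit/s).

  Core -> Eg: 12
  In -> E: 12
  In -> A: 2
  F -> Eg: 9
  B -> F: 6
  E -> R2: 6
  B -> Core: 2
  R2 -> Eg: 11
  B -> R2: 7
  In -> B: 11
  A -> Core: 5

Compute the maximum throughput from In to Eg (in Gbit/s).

Augment In→E→R2→Eg: bottleneck 6, flow now 6.
Augment In→A→Core→Eg: bottleneck 2, flow now 8.
Augment In→B→F→Eg: bottleneck 6, flow now 14.
Augment In→B→Core→Eg: bottleneck 2, flow now 16.
Augment In→B→R2→Eg: bottleneck 3, flow now 19.
No augmenting path remains; maximum flow = 19.
In the residual graph, reachable from In: {In, E}.
Min-cut edges: In→A (2), In→B (11), E→R2 (6); capacity 2 + 11 + 6 = 19.
This cut is saturated, so no flow can exceed 19.

19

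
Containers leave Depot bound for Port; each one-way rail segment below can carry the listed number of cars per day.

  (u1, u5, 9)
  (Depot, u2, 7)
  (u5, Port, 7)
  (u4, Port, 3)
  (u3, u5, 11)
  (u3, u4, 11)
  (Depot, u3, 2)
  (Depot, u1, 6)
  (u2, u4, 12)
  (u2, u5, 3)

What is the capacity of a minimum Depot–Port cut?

Augment Depot→u1→u5→Port: bottleneck 6, flow now 6.
Augment Depot→u2→u4→Port: bottleneck 3, flow now 9.
Augment Depot→u2→u5→Port: bottleneck 1, flow now 10.
No augmenting path remains; maximum flow = 10.
By max-flow min-cut, the minimum cut capacity equals the max flow.
In the residual graph, reachable from Depot: {Depot, u1, u2, u3, u4, u5}.
Min-cut edges: u4→Port (3), u5→Port (7); capacity 3 + 7 = 10.

10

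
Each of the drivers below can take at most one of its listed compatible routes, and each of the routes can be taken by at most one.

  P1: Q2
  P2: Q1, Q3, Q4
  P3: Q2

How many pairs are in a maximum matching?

Unit-capacity flow: source→left, listed edges, right→sink; max matching = max flow.
Augmenting path P1→Q2 (+1); matched 1.
Augmenting path P2→Q1 (+1); matched 2.
No augmenting path remains; maximum matching = 2.
König certificate: {P2, Q2} is a vertex cover of size 2 (every listed pair touches it), so no matching can be larger.

2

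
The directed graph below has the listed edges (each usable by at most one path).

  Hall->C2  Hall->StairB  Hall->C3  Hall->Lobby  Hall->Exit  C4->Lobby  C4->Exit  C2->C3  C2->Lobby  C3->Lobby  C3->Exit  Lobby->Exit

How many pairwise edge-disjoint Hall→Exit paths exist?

3

Assign every edge capacity 1; by Menger, the answer equals the max flow.
Path Hall→Exit (+1); total 1.
Path Hall→C3→Exit (+1); total 2.
Path Hall→Lobby→Exit (+1); total 3.
No residual Hall→Exit path; max flow = 3.
Certifying cut of size 3: {C3→Exit, Hall→Exit, Lobby→Exit}.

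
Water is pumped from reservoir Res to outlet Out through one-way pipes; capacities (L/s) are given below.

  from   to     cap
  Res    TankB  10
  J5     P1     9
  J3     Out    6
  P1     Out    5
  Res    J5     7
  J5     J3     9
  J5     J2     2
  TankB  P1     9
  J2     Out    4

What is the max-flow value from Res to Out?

Augment Res→J5→J3→Out: bottleneck 6, flow now 6.
Augment Res→J5→J2→Out: bottleneck 1, flow now 7.
Augment Res→TankB→P1→Out: bottleneck 5, flow now 12.
No augmenting path remains; maximum flow = 12.
In the residual graph, reachable from Res: {Res, TankB, P1}.
Min-cut edges: Res→J5 (7), P1→Out (5); capacity 7 + 5 = 12.
This cut is saturated, so no flow can exceed 12.

12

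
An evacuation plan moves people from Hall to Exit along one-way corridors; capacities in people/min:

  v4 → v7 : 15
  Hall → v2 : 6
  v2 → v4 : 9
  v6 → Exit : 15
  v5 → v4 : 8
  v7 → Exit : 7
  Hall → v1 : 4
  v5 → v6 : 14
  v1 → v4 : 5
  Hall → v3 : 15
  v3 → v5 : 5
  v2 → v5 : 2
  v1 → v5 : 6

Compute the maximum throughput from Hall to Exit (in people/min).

15

Augment Hall→v1→v4→v7→Exit: bottleneck 4, flow now 4.
Augment Hall→v2→v4→v7→Exit: bottleneck 3, flow now 7.
Augment Hall→v2→v5→v6→Exit: bottleneck 2, flow now 9.
Augment Hall→v3→v5→v6→Exit: bottleneck 5, flow now 14.
Augment Hall→v2→v4→v1→v5→v6→Exit: bottleneck 1, flow now 15. (uses reverse residual edge)
No augmenting path remains; maximum flow = 15.
In the residual graph, reachable from Hall: {Hall, v3}.
Min-cut edges: Hall→v1 (4), Hall→v2 (6), v3→v5 (5); capacity 4 + 6 + 5 = 15.
This cut is saturated, so no flow can exceed 15.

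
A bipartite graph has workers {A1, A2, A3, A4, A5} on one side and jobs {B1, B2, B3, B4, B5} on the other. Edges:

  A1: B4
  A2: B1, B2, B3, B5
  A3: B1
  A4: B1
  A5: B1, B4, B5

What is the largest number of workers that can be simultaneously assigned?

Unit-capacity flow: source→left, listed edges, right→sink; max matching = max flow.
Augmenting path A1→B4 (+1); matched 1.
Augmenting path A2→B1 (+1); matched 2.
Augmenting path A5→B5 (+1); matched 3.
Augmenting path A3→B1→A2→B2 (+1); matched 4.
No augmenting path remains; maximum matching = 4.
König certificate: {A1, A2, A5, B1} is a vertex cover of size 4 (every listed pair touches it), so no matching can be larger.

4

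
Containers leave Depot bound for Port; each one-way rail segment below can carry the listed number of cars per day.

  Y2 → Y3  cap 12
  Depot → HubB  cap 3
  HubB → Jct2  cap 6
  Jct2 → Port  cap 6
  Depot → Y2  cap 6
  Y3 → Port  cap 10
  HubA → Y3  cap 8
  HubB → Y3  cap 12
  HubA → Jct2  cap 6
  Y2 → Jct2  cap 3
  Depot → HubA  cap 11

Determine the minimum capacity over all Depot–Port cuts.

Augment Depot→HubB→Jct2→Port: bottleneck 3, flow now 3.
Augment Depot→HubA→Jct2→Port: bottleneck 3, flow now 6.
Augment Depot→HubA→Y3→Port: bottleneck 8, flow now 14.
Augment Depot→Y2→Y3→Port: bottleneck 2, flow now 16.
No augmenting path remains; maximum flow = 16.
By max-flow min-cut, the minimum cut capacity equals the max flow.
In the residual graph, reachable from Depot: {Depot, HubB, HubA, Y2, Jct2, Y3}.
Min-cut edges: Jct2→Port (6), Y3→Port (10); capacity 6 + 10 = 16.

16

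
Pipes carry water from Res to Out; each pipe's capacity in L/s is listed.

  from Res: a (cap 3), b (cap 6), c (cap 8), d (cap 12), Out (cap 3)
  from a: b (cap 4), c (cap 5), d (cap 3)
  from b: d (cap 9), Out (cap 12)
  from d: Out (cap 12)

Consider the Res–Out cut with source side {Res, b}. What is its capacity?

Edges leaving {Res, b}: Res→a (3), Res→c (8), Res→d (12), Res→Out (3), b→d (9), b→Out (12).
Cut capacity = 3 + 8 + 12 + 3 + 9 + 12 = 47.

47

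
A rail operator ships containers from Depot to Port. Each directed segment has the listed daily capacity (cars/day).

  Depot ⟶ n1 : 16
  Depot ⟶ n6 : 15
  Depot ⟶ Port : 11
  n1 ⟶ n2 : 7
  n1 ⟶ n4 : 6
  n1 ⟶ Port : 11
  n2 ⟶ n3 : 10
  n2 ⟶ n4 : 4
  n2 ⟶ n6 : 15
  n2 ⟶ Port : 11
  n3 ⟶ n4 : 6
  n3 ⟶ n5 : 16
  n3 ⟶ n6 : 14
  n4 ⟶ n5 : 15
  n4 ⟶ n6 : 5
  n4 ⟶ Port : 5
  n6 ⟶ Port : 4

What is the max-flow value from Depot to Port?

Augment Depot→Port: bottleneck 11, flow now 11.
Augment Depot→n1→Port: bottleneck 11, flow now 22.
Augment Depot→n6→Port: bottleneck 4, flow now 26.
Augment Depot→n1→n2→Port: bottleneck 5, flow now 31.
No augmenting path remains; maximum flow = 31.
In the residual graph, reachable from Depot: {Depot, n6}.
Min-cut edges: Depot→n1 (16), Depot→Port (11), n6→Port (4); capacity 16 + 11 + 4 = 31.
This cut is saturated, so no flow can exceed 31.

31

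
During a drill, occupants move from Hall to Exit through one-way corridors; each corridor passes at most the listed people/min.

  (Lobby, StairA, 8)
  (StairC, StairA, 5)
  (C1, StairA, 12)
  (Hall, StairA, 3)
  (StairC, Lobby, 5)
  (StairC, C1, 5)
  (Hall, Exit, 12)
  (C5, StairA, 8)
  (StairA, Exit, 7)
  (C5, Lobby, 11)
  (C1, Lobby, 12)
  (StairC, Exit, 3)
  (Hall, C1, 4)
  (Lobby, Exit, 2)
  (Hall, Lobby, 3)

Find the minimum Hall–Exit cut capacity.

Augment Hall→Exit: bottleneck 12, flow now 12.
Augment Hall→Lobby→Exit: bottleneck 2, flow now 14.
Augment Hall→StairA→Exit: bottleneck 3, flow now 17.
Augment Hall→C1→StairA→Exit: bottleneck 4, flow now 21.
No augmenting path remains; maximum flow = 21.
By max-flow min-cut, the minimum cut capacity equals the max flow.
In the residual graph, reachable from Hall: {Hall, C1, Lobby, StairA}.
Min-cut edges: Hall→Exit (12), Lobby→Exit (2), StairA→Exit (7); capacity 12 + 2 + 7 = 21.

21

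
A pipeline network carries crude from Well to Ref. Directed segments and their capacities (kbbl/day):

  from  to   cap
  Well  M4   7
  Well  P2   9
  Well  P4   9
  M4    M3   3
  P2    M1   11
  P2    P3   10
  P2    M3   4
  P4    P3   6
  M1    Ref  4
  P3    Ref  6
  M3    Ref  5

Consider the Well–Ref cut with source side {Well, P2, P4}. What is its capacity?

38

Edges leaving {Well, P2, P4}: Well→M4 (7), P2→M1 (11), P2→P3 (10), P2→M3 (4), P4→P3 (6).
Cut capacity = 7 + 11 + 10 + 4 + 6 = 38.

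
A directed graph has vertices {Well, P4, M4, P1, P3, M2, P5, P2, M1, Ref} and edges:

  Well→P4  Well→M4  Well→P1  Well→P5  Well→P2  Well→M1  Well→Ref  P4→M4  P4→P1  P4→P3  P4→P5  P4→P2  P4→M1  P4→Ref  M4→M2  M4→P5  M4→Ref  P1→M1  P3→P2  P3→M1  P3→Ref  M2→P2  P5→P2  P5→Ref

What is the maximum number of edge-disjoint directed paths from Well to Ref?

4

Assign every edge capacity 1; by Menger, the answer equals the max flow.
Path Well→Ref (+1); total 1.
Path Well→P4→Ref (+1); total 2.
Path Well→M4→Ref (+1); total 3.
Path Well→P5→Ref (+1); total 4.
No residual Well→Ref path; max flow = 4.
Certifying cut of size 4: {Well→M4, Well→P4, Well→P5, Well→Ref}.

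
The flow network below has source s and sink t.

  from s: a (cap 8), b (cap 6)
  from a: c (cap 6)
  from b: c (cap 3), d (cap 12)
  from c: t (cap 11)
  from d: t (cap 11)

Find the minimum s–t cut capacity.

12

Augment s→a→c→t: bottleneck 6, flow now 6.
Augment s→b→c→t: bottleneck 3, flow now 9.
Augment s→b→d→t: bottleneck 3, flow now 12.
No augmenting path remains; maximum flow = 12.
By max-flow min-cut, the minimum cut capacity equals the max flow.
In the residual graph, reachable from s: {s, a}.
Min-cut edges: s→b (6), a→c (6); capacity 6 + 6 = 12.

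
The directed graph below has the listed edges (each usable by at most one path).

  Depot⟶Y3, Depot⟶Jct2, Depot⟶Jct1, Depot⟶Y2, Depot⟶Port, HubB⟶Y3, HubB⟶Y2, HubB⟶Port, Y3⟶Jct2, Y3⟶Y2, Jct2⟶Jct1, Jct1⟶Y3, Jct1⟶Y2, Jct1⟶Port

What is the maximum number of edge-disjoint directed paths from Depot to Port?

2

Assign every edge capacity 1; by Menger, the answer equals the max flow.
Path Depot→Port (+1); total 1.
Path Depot→Jct1→Port (+1); total 2.
No residual Depot→Port path; max flow = 2.
Certifying cut of size 2: {Depot→Port, Jct1→Port}.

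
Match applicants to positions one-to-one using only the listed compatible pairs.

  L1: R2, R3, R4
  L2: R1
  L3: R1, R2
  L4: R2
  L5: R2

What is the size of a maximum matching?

3

Unit-capacity flow: source→left, listed edges, right→sink; max matching = max flow.
Augmenting path L1→R2 (+1); matched 1.
Augmenting path L2→R1 (+1); matched 2.
Augmenting path L3→R2→L1→R3 (+1); matched 3.
No augmenting path remains; maximum matching = 3.
König certificate: {L1, R1, R2} is a vertex cover of size 3 (every listed pair touches it), so no matching can be larger.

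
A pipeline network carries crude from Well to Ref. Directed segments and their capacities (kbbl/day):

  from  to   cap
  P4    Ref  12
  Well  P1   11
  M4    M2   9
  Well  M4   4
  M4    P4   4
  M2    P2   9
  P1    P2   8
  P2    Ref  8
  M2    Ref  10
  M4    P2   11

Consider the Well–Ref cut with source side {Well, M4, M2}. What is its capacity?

Edges leaving {Well, M4, M2}: Well→P1 (11), M4→P4 (4), M4→P2 (11), M2→P2 (9), M2→Ref (10).
Cut capacity = 11 + 4 + 11 + 9 + 10 = 45.

45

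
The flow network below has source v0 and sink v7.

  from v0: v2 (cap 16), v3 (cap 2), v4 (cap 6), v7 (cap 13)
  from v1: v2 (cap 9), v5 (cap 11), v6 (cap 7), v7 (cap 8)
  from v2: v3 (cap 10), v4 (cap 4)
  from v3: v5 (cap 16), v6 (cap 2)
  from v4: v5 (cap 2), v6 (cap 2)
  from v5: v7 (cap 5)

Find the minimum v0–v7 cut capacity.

18

Augment v0→v7: bottleneck 13, flow now 13.
Augment v0→v3→v5→v7: bottleneck 2, flow now 15.
Augment v0→v4→v5→v7: bottleneck 2, flow now 17.
Augment v0→v2→v3→v5→v7: bottleneck 1, flow now 18.
No augmenting path remains; maximum flow = 18.
By max-flow min-cut, the minimum cut capacity equals the max flow.
In the residual graph, reachable from v0: {v0, v2, v3, v4, v5, v6}.
Min-cut edges: v0→v7 (13), v5→v7 (5); capacity 13 + 5 = 18.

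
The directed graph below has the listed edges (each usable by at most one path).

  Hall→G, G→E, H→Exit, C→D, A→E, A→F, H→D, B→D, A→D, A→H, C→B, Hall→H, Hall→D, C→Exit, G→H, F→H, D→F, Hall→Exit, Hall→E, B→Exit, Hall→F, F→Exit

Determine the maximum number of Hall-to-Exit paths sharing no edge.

Assign every edge capacity 1; by Menger, the answer equals the max flow.
Path Hall→Exit (+1); total 1.
Path Hall→F→Exit (+1); total 2.
Path Hall→H→Exit (+1); total 3.
No residual Hall→Exit path; max flow = 3.
Certifying cut of size 3: {F→Exit, H→Exit, Hall→Exit}.

3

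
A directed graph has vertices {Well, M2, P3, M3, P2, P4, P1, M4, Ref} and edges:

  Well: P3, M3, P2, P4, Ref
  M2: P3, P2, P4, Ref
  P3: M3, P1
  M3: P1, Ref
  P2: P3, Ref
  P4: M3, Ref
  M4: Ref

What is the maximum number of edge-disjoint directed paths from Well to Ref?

Assign every edge capacity 1; by Menger, the answer equals the max flow.
Path Well→Ref (+1); total 1.
Path Well→M3→Ref (+1); total 2.
Path Well→P2→Ref (+1); total 3.
Path Well→P4→Ref (+1); total 4.
No residual Well→Ref path; max flow = 4.
Certifying cut of size 4: {M3→Ref, Well→P2, Well→P4, Well→Ref}.

4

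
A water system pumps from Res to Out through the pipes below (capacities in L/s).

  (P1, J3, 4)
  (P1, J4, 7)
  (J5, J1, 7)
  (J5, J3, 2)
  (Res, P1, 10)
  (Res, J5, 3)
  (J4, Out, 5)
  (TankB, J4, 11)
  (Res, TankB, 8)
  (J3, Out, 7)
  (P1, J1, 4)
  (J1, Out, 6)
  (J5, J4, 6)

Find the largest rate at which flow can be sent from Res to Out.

16

Augment Res→P1→J1→Out: bottleneck 4, flow now 4.
Augment Res→P1→J3→Out: bottleneck 4, flow now 8.
Augment Res→P1→J4→Out: bottleneck 2, flow now 10.
Augment Res→TankB→J4→Out: bottleneck 3, flow now 13.
Augment Res→J5→J1→Out: bottleneck 2, flow now 15.
Augment Res→J5→J3→Out: bottleneck 1, flow now 16.
No augmenting path remains; maximum flow = 16.
In the residual graph, reachable from Res: {Res, P1, TankB, J4}.
Min-cut edges: Res→J5 (3), P1→J1 (4), P1→J3 (4), J4→Out (5); capacity 3 + 4 + 4 + 5 = 16.
This cut is saturated, so no flow can exceed 16.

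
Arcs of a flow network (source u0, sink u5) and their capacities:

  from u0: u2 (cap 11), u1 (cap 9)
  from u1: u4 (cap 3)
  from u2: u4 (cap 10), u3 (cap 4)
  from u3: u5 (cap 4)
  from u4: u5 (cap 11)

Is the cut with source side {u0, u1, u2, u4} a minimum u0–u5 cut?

No — its capacity is 15, but the minimum cut has capacity 14.

Given cut capacity: 4 + 11 = 15.
Augment u0→u1→u4→u5: bottleneck 3, flow now 3.
Augment u0→u2→u3→u5: bottleneck 4, flow now 7.
Augment u0→u2→u4→u5: bottleneck 7, flow now 14.
No augmenting path remains; maximum flow = 14.
In the residual graph, reachable from u0: {u0, u1}.
Min-cut edges: u0→u2 (11), u1→u4 (3); capacity 11 + 3 = 14.
Cut capacity 15 exceeds the max flow 14, so it is not minimum.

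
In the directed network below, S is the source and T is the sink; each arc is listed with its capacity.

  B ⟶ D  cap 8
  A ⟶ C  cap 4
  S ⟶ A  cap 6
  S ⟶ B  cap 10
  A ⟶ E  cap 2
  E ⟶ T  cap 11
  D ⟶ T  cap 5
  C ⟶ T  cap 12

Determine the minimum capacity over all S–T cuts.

Augment S→A→C→T: bottleneck 4, flow now 4.
Augment S→A→E→T: bottleneck 2, flow now 6.
Augment S→B→D→T: bottleneck 5, flow now 11.
No augmenting path remains; maximum flow = 11.
By max-flow min-cut, the minimum cut capacity equals the max flow.
In the residual graph, reachable from S: {S, B, D}.
Min-cut edges: S→A (6), D→T (5); capacity 6 + 5 = 11.

11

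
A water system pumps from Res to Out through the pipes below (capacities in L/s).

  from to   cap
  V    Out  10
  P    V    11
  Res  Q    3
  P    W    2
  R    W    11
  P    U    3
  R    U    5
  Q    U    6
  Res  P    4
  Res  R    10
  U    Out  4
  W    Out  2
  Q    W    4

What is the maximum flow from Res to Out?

Augment Res→P→U→Out: bottleneck 3, flow now 3.
Augment Res→P→V→Out: bottleneck 1, flow now 4.
Augment Res→Q→U→Out: bottleneck 1, flow now 5.
Augment Res→Q→W→Out: bottleneck 2, flow now 7.
Augment Res→R→U→P→V→Out: bottleneck 3, flow now 10. (uses reverse residual edge)
No augmenting path remains; maximum flow = 10.
In the residual graph, reachable from Res: {Res, Q, R, U, W}.
Min-cut edges: Res→P (4), U→Out (4), W→Out (2); capacity 4 + 4 + 2 = 10.
This cut is saturated, so no flow can exceed 10.

10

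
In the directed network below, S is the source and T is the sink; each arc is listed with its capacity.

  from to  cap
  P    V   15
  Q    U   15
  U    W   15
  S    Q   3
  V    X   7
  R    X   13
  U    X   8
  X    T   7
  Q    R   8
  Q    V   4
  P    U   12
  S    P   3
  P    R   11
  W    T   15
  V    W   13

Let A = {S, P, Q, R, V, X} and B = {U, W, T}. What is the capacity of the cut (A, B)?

Edges leaving {S, P, Q, R, V, X}: P→U (12), Q→U (15), V→W (13), X→T (7).
Cut capacity = 12 + 15 + 13 + 7 = 47.

47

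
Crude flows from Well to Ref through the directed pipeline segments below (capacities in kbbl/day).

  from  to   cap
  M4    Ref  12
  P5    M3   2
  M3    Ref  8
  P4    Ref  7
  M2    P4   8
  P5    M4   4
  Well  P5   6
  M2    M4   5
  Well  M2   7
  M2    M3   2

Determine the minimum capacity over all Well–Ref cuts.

Augment Well→M2→P4→Ref: bottleneck 7, flow now 7.
Augment Well→P5→M4→Ref: bottleneck 4, flow now 11.
Augment Well→P5→M3→Ref: bottleneck 2, flow now 13.
No augmenting path remains; maximum flow = 13.
By max-flow min-cut, the minimum cut capacity equals the max flow.
In the residual graph, reachable from Well: {Well}.
Min-cut edges: Well→M2 (7), Well→P5 (6); capacity 7 + 6 = 13.

13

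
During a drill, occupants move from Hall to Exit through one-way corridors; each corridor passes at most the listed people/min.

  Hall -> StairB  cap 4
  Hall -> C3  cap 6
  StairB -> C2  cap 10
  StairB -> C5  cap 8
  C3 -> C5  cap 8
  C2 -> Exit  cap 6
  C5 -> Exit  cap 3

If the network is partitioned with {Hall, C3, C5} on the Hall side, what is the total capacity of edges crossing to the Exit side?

7

Edges leaving {Hall, C3, C5}: Hall→StairB (4), C5→Exit (3).
Cut capacity = 4 + 3 = 7.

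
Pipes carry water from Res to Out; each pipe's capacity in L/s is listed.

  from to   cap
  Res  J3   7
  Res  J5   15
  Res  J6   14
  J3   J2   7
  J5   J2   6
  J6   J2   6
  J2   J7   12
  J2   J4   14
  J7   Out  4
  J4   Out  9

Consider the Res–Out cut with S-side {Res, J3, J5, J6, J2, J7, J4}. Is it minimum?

Given cut capacity: 4 + 9 = 13.
Augment Res→J3→J2→J7→Out: bottleneck 4, flow now 4.
Augment Res→J3→J2→J4→Out: bottleneck 3, flow now 7.
Augment Res→J5→J2→J4→Out: bottleneck 6, flow now 13.
No augmenting path remains; maximum flow = 13.
Cut capacity 13 equals the max flow, so it is a minimum cut.

Yes — it is a minimum cut (capacity 13).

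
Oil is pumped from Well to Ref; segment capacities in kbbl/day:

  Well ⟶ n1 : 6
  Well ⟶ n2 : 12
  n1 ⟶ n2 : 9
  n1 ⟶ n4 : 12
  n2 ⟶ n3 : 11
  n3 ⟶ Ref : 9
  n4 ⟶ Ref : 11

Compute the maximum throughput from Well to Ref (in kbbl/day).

Augment Well→n1→n4→Ref: bottleneck 6, flow now 6.
Augment Well→n2→n3→Ref: bottleneck 9, flow now 15.
No augmenting path remains; maximum flow = 15.
In the residual graph, reachable from Well: {Well, n2, n3}.
Min-cut edges: Well→n1 (6), n3→Ref (9); capacity 6 + 9 = 15.
This cut is saturated, so no flow can exceed 15.

15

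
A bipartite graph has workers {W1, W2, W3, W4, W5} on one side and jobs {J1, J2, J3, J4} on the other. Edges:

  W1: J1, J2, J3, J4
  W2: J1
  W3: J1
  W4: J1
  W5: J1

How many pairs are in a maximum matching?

2

Unit-capacity flow: source→left, listed edges, right→sink; max matching = max flow.
Augmenting path W1→J1 (+1); matched 1.
Augmenting path W2→J1→W1→J2 (+1); matched 2.
No augmenting path remains; maximum matching = 2.
König certificate: {W1, J1} is a vertex cover of size 2 (every listed pair touches it), so no matching can be larger.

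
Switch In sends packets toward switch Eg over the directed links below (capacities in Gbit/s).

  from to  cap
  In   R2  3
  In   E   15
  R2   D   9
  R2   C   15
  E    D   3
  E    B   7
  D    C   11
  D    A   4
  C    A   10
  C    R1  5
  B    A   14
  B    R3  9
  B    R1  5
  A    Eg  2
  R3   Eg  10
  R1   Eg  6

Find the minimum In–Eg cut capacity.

13

Augment In→R2→D→A→Eg: bottleneck 2, flow now 2.
Augment In→R2→C→R1→Eg: bottleneck 1, flow now 3.
Augment In→E→B→R3→Eg: bottleneck 7, flow now 10.
Augment In→E→D→C→R1→Eg: bottleneck 3, flow now 13.
No augmenting path remains; maximum flow = 13.
By max-flow min-cut, the minimum cut capacity equals the max flow.
In the residual graph, reachable from In: {In, E}.
Min-cut edges: In→R2 (3), E→D (3), E→B (7); capacity 3 + 3 + 7 = 13.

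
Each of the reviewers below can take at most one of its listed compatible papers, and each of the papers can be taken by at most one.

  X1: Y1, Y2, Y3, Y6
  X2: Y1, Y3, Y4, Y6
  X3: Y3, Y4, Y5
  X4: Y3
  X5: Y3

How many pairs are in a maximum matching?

Unit-capacity flow: source→left, listed edges, right→sink; max matching = max flow.
Augmenting path X1→Y1 (+1); matched 1.
Augmenting path X2→Y3 (+1); matched 2.
Augmenting path X3→Y4 (+1); matched 3.
Augmenting path X4→Y3→X2→Y6 (+1); matched 4.
No augmenting path remains; maximum matching = 4.
König certificate: {X1, X2, X3, Y3} is a vertex cover of size 4 (every listed pair touches it), so no matching can be larger.

4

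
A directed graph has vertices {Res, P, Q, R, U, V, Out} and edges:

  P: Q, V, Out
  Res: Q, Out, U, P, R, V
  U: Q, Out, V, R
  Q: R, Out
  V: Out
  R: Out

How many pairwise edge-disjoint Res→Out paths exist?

Assign every edge capacity 1; by Menger, the answer equals the max flow.
Path Res→Out (+1); total 1.
Path Res→P→Out (+1); total 2.
Path Res→Q→Out (+1); total 3.
Path Res→R→Out (+1); total 4.
Path Res→U→Out (+1); total 5.
Path Res→V→Out (+1); total 6.
No residual Res→Out path; max flow = 6.
Certifying cut of size 6: {Res→Out, Res→P, Res→Q, Res→R, Res→U, Res→V}.

6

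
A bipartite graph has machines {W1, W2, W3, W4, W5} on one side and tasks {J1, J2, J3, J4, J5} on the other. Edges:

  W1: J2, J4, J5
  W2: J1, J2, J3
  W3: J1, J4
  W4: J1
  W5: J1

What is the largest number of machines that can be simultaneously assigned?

Unit-capacity flow: source→left, listed edges, right→sink; max matching = max flow.
Augmenting path W1→J2 (+1); matched 1.
Augmenting path W2→J1 (+1); matched 2.
Augmenting path W3→J4 (+1); matched 3.
Augmenting path W4→J1→W2→J3 (+1); matched 4.
No augmenting path remains; maximum matching = 4.
König certificate: {W1, W2, W3, J1} is a vertex cover of size 4 (every listed pair touches it), so no matching can be larger.

4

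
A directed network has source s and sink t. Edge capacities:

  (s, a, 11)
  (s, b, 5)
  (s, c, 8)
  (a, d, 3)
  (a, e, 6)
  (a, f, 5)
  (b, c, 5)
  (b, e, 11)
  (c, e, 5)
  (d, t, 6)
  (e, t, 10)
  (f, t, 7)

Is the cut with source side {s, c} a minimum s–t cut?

Given cut capacity: 11 + 5 + 5 = 21.
Augment s→a→d→t: bottleneck 3, flow now 3.
Augment s→a→e→t: bottleneck 6, flow now 9.
Augment s→a→f→t: bottleneck 2, flow now 11.
Augment s→b→e→t: bottleneck 4, flow now 15.
Augment s→b→e→a→f→t: bottleneck 1, flow now 16. (uses reverse residual edge)
Augment s→c→e→a→f→t: bottleneck 2, flow now 18. (uses reverse residual edge)
No augmenting path remains; maximum flow = 18.
In the residual graph, reachable from s: {s, a, b, c, e}.
Min-cut edges: a→d (3), a→f (5), e→t (10); capacity 3 + 5 + 10 = 18.
Cut capacity 21 exceeds the max flow 18, so it is not minimum.

No — its capacity is 21, but the minimum cut has capacity 18.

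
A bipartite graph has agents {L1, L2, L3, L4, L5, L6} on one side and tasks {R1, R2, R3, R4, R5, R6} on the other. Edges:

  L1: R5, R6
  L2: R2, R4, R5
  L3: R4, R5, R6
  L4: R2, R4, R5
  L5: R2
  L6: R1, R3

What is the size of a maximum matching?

5

Unit-capacity flow: source→left, listed edges, right→sink; max matching = max flow.
Augmenting path L1→R5 (+1); matched 1.
Augmenting path L2→R2 (+1); matched 2.
Augmenting path L3→R4 (+1); matched 3.
Augmenting path L6→R1 (+1); matched 4.
Augmenting path L4→R4→L3→R6 (+1); matched 5.
No augmenting path remains; maximum matching = 5.
König certificate: {L6, R2, R4, R5, R6} is a vertex cover of size 5 (every listed pair touches it), so no matching can be larger.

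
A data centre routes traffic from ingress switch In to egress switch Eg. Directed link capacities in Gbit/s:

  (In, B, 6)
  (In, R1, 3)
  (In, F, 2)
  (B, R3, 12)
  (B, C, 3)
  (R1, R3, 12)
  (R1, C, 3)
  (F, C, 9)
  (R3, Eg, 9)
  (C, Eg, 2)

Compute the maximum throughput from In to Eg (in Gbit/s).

11

Augment In→B→R3→Eg: bottleneck 6, flow now 6.
Augment In→R1→R3→Eg: bottleneck 3, flow now 9.
Augment In→F→C→Eg: bottleneck 2, flow now 11.
No augmenting path remains; maximum flow = 11.
In the residual graph, reachable from In: {In}.
Min-cut edges: In→B (6), In→R1 (3), In→F (2); capacity 6 + 3 + 2 = 11.
This cut is saturated, so no flow can exceed 11.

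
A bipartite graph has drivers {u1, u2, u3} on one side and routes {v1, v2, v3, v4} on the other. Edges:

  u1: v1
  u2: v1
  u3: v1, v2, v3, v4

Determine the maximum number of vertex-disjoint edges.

2

Unit-capacity flow: source→left, listed edges, right→sink; max matching = max flow.
Augmenting path u1→v1 (+1); matched 1.
Augmenting path u3→v2 (+1); matched 2.
No augmenting path remains; maximum matching = 2.
König certificate: {u3, v1} is a vertex cover of size 2 (every listed pair touches it), so no matching can be larger.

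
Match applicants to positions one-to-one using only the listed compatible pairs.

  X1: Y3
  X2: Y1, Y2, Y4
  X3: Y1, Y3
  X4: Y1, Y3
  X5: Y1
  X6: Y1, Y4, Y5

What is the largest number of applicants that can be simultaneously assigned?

4

Unit-capacity flow: source→left, listed edges, right→sink; max matching = max flow.
Augmenting path X1→Y3 (+1); matched 1.
Augmenting path X2→Y1 (+1); matched 2.
Augmenting path X6→Y4 (+1); matched 3.
Augmenting path X3→Y1→X2→Y2 (+1); matched 4.
No augmenting path remains; maximum matching = 4.
König certificate: {X2, X6, Y1, Y3} is a vertex cover of size 4 (every listed pair touches it), so no matching can be larger.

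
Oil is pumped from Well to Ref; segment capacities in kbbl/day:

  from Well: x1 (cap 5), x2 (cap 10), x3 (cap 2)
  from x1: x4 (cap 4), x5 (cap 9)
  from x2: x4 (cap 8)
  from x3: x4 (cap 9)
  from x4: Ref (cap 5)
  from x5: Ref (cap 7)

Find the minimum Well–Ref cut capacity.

Augment Well→x1→x4→Ref: bottleneck 4, flow now 4.
Augment Well→x1→x5→Ref: bottleneck 1, flow now 5.
Augment Well→x2→x4→Ref: bottleneck 1, flow now 6.
Augment Well→x2→x4→x1→x5→Ref: bottleneck 4, flow now 10. (uses reverse residual edge)
No augmenting path remains; maximum flow = 10.
By max-flow min-cut, the minimum cut capacity equals the max flow.
In the residual graph, reachable from Well: {Well, x2, x3, x4}.
Min-cut edges: Well→x1 (5), x4→Ref (5); capacity 5 + 5 = 10.

10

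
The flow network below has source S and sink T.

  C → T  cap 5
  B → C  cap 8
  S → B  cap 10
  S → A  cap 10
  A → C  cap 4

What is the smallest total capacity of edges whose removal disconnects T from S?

Augment S→A→C→T: bottleneck 4, flow now 4.
Augment S→B→C→T: bottleneck 1, flow now 5.
No augmenting path remains; maximum flow = 5.
By max-flow min-cut, the minimum cut capacity equals the max flow.
In the residual graph, reachable from S: {S, A, B, C}.
Min-cut edges: C→T (5); capacity 5 = 5.

5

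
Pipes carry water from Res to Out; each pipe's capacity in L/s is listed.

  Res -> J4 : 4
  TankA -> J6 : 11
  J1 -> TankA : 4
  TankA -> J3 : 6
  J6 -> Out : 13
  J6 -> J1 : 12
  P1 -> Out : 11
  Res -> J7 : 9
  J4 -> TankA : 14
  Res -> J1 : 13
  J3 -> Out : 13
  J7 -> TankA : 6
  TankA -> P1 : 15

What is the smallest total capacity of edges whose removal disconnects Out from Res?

Augment Res→J4→TankA→J3→Out: bottleneck 4, flow now 4.
Augment Res→J7→TankA→J3→Out: bottleneck 2, flow now 6.
Augment Res→J7→TankA→P1→Out: bottleneck 4, flow now 10.
Augment Res→J1→TankA→P1→Out: bottleneck 4, flow now 14.
No augmenting path remains; maximum flow = 14.
By max-flow min-cut, the minimum cut capacity equals the max flow.
In the residual graph, reachable from Res: {Res, J7, J1}.
Min-cut edges: Res→J4 (4), J7→TankA (6), J1→TankA (4); capacity 4 + 6 + 4 = 14.

14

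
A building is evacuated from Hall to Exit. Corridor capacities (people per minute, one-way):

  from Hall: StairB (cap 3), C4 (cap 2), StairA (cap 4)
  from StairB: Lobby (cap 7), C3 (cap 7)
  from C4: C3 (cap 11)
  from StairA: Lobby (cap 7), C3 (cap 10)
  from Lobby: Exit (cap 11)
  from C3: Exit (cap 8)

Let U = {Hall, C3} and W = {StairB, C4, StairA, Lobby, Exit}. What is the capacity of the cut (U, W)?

Edges leaving {Hall, C3}: Hall→StairB (3), Hall→C4 (2), Hall→StairA (4), C3→Exit (8).
Cut capacity = 3 + 2 + 4 + 8 = 17.

17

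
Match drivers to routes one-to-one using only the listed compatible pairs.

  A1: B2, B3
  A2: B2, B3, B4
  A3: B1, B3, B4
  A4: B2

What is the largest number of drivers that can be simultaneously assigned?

Unit-capacity flow: source→left, listed edges, right→sink; max matching = max flow.
Augmenting path A1→B2 (+1); matched 1.
Augmenting path A2→B3 (+1); matched 2.
Augmenting path A3→B1 (+1); matched 3.
Augmenting path A4→B2→A1→B3→A2→B4 (+1); matched 4.
No augmenting path remains; maximum matching = 4.
König certificate: {A1, A2, A3, A4} is a vertex cover of size 4 (every listed pair touches it), so no matching can be larger.

4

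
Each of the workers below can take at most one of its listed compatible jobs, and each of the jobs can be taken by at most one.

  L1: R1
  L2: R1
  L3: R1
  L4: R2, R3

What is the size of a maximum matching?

Unit-capacity flow: source→left, listed edges, right→sink; max matching = max flow.
Augmenting path L1→R1 (+1); matched 1.
Augmenting path L4→R2 (+1); matched 2.
No augmenting path remains; maximum matching = 2.
König certificate: {L4, R1} is a vertex cover of size 2 (every listed pair touches it), so no matching can be larger.

2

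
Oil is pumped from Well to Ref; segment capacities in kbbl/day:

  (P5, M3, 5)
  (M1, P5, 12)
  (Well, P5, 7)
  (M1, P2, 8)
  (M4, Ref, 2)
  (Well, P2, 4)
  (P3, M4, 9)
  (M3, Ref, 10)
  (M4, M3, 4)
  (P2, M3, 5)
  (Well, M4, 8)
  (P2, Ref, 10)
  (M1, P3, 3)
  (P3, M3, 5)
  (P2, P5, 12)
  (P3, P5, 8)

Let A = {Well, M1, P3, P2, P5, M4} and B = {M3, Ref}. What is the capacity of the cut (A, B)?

Edges leaving {Well, M1, P3, P2, P5, M4}: P3→M3 (5), P2→M3 (5), P2→Ref (10), P5→M3 (5), M4→M3 (4), M4→Ref (2).
Cut capacity = 5 + 5 + 10 + 5 + 4 + 2 = 31.

31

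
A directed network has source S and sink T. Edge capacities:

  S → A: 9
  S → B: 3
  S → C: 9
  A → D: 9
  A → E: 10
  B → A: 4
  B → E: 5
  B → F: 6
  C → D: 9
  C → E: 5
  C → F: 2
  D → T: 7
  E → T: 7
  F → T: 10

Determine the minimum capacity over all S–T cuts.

19

Augment S→A→D→T: bottleneck 7, flow now 7.
Augment S→A→E→T: bottleneck 2, flow now 9.
Augment S→B→E→T: bottleneck 3, flow now 12.
Augment S→C→E→T: bottleneck 2, flow now 14.
Augment S→C→F→T: bottleneck 2, flow now 16.
Augment S→C→E→B→F→T: bottleneck 3, flow now 19. (uses reverse residual edge)
No augmenting path remains; maximum flow = 19.
By max-flow min-cut, the minimum cut capacity equals the max flow.
In the residual graph, reachable from S: {S, A, C, D, E}.
Min-cut edges: S→B (3), C→F (2), D→T (7), E→T (7); capacity 3 + 2 + 7 + 7 = 19.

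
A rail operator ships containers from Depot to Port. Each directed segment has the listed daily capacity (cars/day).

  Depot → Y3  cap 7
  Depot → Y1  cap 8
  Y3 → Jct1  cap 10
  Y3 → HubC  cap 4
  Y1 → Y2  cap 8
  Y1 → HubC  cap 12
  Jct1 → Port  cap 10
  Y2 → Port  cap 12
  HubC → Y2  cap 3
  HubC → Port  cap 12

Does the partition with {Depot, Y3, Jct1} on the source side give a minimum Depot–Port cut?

Given cut capacity: 8 + 4 + 10 = 22.
Augment Depot→Y3→Jct1→Port: bottleneck 7, flow now 7.
Augment Depot→Y1→Y2→Port: bottleneck 8, flow now 15.
No augmenting path remains; maximum flow = 15.
In the residual graph, reachable from Depot: {Depot}.
Min-cut edges: Depot→Y3 (7), Depot→Y1 (8); capacity 7 + 8 = 15.
Cut capacity 22 exceeds the max flow 15, so it is not minimum.

No — its capacity is 22, but the minimum cut has capacity 15.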